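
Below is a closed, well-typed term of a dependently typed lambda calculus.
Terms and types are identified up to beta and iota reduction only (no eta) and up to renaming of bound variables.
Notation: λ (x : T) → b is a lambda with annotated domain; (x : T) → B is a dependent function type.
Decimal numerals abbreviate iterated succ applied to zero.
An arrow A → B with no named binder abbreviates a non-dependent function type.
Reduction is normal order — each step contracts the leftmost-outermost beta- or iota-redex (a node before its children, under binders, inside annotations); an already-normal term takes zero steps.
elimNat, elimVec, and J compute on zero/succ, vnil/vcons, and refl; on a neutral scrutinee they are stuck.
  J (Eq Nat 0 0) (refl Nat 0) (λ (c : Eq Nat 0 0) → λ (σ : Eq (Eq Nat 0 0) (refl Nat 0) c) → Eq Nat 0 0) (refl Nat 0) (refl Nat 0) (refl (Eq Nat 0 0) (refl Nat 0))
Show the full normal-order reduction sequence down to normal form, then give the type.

normal-order reduction:
  J (Eq Nat 0 0) (refl Nat 0) (λ (c : Eq Nat 0 0) → λ (σ : Eq (Eq Nat 0 0) (refl Nat 0) c) → Eq Nat 0 0) (refl Nat 0) (refl Nat 0) (refl (Eq Nat 0 0) (refl Nat 0))
  ~> refl Nat 0
the term's type:
  Eq Nat 0 0


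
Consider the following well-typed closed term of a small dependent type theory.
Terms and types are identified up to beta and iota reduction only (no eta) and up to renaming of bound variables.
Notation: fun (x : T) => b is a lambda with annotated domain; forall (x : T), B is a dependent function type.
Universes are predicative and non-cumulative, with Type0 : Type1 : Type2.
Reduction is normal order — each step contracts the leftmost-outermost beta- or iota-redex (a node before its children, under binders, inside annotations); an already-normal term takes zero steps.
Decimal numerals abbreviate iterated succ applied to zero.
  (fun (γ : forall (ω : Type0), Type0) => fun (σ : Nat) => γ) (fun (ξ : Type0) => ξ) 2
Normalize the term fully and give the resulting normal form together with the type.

normal form:
  fun (γ : Type0) => γ
inferred type:
  forall (γ : Type0), Type0
observation: contracting a beta-redex first, the term normalizes in 2 steps.


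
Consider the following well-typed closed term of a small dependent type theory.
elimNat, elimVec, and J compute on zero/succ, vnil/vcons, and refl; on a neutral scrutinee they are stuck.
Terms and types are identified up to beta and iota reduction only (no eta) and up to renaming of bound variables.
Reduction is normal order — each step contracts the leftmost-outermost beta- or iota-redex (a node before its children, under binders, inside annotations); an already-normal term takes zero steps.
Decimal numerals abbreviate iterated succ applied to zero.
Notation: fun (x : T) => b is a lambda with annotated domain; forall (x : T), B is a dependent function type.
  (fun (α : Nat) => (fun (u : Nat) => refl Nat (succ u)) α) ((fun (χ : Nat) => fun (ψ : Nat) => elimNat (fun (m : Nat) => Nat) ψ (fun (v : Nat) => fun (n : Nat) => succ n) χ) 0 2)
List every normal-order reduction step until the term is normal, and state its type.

normal-order reduction:
  (fun (α : Nat) => (fun (u : Nat) => refl Nat (succ u)) α) ((fun (χ : Nat) => fun (ψ : Nat) => elimNat (fun (m : Nat) => Nat) ψ (fun (v : Nat) => fun (n : Nat) => succ n) χ) 0 2)
  ~> (fun (α : Nat) => refl Nat (succ α)) ((fun (u : Nat) => fun (χ : Nat) => elimNat (fun (ψ : Nat) => Nat) χ (fun (m : Nat) => fun (v : Nat) => succ v) u) 0 2)
  ~> refl Nat (succ ((fun (α : Nat) => fun (u : Nat) => elimNat (fun (χ : Nat) => Nat) u (fun (ψ : Nat) => fun (m : Nat) => succ m) α) 0 2))
  ~> refl Nat (succ ((fun (α : Nat) => elimNat (fun (u : Nat) => Nat) α (fun (χ : Nat) => fun (ψ : Nat) => succ ψ) 0) 2))
  ~> refl Nat (succ (elimNat (fun (α : Nat) => Nat) 2 (fun (u : Nat) => fun (χ : Nat) => succ χ) 0))
  ~> refl Nat 3
type:
  Eq Nat 3 3


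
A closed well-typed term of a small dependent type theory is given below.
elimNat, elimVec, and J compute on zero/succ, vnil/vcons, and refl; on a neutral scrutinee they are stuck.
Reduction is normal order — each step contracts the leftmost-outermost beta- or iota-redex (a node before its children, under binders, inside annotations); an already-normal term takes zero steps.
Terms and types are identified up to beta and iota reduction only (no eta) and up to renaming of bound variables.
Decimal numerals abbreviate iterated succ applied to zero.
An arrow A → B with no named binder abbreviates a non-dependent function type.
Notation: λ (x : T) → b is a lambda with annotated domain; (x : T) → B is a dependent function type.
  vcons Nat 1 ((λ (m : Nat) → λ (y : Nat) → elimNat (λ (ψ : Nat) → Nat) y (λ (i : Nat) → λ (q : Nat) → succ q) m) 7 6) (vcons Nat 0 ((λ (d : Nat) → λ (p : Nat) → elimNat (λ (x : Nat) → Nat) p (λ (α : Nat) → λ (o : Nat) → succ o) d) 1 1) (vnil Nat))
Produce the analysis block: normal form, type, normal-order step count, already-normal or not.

resulting normal form:
  vcons Nat 1 13 (vcons Nat 0 2 (vnil Nat))
inferred type:
  Vec Nat 2
normal-order step count: 30
already normal: no
first contracted redex: a beta-redex


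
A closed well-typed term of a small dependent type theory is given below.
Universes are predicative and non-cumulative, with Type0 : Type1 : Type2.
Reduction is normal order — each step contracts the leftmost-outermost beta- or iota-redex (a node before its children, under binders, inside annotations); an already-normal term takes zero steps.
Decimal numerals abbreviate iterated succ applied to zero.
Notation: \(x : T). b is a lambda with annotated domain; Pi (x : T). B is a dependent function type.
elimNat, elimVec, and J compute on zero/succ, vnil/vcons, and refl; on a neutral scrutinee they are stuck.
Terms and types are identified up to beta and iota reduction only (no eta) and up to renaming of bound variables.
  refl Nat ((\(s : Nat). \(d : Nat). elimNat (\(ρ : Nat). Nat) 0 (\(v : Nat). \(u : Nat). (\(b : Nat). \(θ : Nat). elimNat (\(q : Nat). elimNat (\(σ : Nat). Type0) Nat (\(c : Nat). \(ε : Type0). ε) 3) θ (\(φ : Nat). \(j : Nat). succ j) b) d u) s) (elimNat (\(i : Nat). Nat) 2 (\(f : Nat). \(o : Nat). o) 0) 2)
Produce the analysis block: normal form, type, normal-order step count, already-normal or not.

resulting normal form:
  refl Nat 4
the term's type:
  Eq Nat 4 4
reduction steps (normal order): 19
term was already normal: no
first redex: a beta-redex


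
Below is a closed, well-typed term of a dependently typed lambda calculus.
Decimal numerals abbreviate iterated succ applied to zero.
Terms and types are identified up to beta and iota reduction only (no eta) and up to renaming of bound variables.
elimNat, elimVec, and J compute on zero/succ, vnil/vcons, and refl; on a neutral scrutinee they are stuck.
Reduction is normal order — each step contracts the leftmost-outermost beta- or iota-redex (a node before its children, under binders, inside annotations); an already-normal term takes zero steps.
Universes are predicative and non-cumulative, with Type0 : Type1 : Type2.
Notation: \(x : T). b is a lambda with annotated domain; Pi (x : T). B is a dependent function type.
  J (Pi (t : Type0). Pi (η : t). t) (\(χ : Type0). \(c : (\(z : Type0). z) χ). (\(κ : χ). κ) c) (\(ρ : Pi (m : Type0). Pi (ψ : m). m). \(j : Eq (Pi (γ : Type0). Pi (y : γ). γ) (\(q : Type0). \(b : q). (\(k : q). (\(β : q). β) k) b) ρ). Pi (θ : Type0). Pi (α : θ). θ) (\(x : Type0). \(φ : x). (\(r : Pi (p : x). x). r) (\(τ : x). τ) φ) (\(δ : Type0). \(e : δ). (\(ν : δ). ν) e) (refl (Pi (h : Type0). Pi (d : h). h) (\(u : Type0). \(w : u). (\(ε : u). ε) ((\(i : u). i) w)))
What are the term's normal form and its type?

normal form:
  \(t : Type0). \(η : t). η
inferred type:
  Pi (t : Type0). Pi (η : t). t
observation: the term reaches its normal form after 3 normal-order steps.


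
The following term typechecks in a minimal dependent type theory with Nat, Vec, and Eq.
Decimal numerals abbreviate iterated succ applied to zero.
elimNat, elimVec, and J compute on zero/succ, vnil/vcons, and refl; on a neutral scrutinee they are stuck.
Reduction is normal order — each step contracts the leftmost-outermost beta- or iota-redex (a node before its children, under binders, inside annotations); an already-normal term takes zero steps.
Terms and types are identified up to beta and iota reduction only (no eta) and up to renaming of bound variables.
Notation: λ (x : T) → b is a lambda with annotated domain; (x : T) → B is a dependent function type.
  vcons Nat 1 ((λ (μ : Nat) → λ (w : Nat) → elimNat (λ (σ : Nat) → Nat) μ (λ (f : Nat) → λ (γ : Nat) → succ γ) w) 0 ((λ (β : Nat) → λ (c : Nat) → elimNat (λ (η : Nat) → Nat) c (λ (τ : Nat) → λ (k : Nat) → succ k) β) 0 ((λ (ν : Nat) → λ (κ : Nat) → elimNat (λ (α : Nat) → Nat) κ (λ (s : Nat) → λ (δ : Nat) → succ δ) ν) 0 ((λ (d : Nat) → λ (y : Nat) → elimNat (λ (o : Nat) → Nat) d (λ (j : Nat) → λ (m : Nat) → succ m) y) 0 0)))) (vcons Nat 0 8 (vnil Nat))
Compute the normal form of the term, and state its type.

resulting normal form:
  vcons Nat 1 0 (vcons Nat 0 8 (vnil Nat))
the term's type:
  Vec Nat 2
observation: normalization takes exactly 12 steps under the normal-order strategy.


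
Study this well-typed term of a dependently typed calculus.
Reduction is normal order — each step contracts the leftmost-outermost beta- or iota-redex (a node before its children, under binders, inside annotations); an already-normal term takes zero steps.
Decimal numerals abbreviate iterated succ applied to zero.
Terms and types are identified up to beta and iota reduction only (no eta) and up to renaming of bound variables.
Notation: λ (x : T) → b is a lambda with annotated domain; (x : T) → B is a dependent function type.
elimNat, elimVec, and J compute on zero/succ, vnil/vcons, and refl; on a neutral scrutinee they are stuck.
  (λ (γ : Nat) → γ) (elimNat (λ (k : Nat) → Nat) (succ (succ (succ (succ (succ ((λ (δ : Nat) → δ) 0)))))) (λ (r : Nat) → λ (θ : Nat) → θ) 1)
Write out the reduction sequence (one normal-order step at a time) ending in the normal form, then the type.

reduction (normal order):
  (λ (γ : Nat) → γ) (elimNat (λ (k : Nat) → Nat) (succ (succ (succ (succ (succ ((λ (δ : Nat) → δ) 0)))))) (λ (r : Nat) → λ (θ : Nat) → θ) 1)
  ~> elimNat (λ (γ : Nat) → Nat) (succ (succ (succ (succ (succ ((λ (k : Nat) → k) 0)))))) (λ (δ : Nat) → λ (r : Nat) → r) 1
  ~> (λ (γ : Nat) → λ (k : Nat) → k) 0 (elimNat (λ (δ : Nat) → Nat) (succ (succ (succ (succ (succ ((λ (r : Nat) → r) 0)))))) (λ (θ : Nat) → λ (α : Nat) → α) 0)
  ~> (λ (γ : Nat) → γ) (elimNat (λ (k : Nat) → Nat) (succ (succ (succ (succ (succ ((λ (δ : Nat) → δ) 0)))))) (λ (r : Nat) → λ (θ : Nat) → θ) 0)
  ~> elimNat (λ (γ : Nat) → Nat) (succ (succ (succ (succ (succ ((λ (k : Nat) → k) 0)))))) (λ (δ : Nat) → λ (r : Nat) → r) 0
  ~> succ (succ (succ (succ (succ ((λ (γ : Nat) → γ) 0)))))
  ~> 5
inferred type:
  Nat


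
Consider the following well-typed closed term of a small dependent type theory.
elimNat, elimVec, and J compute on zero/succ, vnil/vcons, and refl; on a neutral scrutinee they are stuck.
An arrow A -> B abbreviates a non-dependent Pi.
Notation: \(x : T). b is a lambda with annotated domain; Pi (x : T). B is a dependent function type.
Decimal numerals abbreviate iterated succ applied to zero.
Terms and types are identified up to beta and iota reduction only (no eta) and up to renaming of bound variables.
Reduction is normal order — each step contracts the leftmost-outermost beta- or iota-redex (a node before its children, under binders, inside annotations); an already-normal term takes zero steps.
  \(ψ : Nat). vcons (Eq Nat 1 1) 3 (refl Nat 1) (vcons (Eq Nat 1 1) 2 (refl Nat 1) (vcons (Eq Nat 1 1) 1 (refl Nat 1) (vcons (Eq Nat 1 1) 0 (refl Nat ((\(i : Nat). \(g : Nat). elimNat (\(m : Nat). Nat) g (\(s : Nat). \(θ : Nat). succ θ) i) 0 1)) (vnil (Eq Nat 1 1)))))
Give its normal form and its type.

resulting normal form:
  \(ψ : Nat). vcons (Eq Nat 1 1) 3 (refl Nat 1) (vcons (Eq Nat 1 1) 2 (refl Nat 1) (vcons (Eq Nat 1 1) 1 (refl Nat 1) (vcons (Eq Nat 1 1) 0 (refl Nat 1) (vnil (Eq Nat 1 1)))))
inferred type:
  Nat -> Vec (Eq Nat 1 1) 4


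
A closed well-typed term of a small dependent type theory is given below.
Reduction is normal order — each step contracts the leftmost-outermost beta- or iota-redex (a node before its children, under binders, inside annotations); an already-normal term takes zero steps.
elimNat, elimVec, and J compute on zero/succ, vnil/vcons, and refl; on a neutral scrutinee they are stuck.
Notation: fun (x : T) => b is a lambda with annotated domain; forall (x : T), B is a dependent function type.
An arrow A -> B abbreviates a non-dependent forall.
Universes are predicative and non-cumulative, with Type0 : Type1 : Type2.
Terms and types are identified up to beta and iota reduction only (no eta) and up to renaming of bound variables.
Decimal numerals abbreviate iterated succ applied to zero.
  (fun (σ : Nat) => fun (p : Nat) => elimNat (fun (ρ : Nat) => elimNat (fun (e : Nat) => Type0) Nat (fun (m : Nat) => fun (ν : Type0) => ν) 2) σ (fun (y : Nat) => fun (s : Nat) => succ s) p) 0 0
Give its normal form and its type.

resulting normal form:
  0
inferred type:
  Nat
observation: 3 normal-order steps normalize the term, beginning with a beta-redex.


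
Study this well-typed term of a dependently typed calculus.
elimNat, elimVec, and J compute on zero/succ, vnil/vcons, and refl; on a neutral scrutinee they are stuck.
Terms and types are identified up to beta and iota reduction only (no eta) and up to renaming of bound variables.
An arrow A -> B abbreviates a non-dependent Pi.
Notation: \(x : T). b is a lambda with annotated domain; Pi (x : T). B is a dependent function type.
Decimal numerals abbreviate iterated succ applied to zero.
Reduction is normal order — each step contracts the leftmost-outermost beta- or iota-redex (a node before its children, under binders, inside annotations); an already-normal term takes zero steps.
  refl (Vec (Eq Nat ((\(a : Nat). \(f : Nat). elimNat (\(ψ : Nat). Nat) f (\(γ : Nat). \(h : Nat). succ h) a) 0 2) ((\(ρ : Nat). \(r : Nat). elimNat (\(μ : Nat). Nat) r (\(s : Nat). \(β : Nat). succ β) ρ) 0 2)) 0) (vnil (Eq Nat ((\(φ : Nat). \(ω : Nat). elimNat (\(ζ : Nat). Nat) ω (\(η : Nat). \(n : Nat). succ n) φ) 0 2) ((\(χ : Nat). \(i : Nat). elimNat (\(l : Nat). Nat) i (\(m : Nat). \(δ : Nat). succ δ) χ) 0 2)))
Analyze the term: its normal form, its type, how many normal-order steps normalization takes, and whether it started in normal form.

resulting normal form:
  refl (Vec (Eq Nat 2 2) 0) (vnil (Eq Nat 2 2))
the term's type:
  Eq (Vec (Eq Nat 2 2) 0) (vnil (Eq Nat 2 2)) (vnil (Eq Nat 2 2))
steps to reach normal form (normal order): 12
already normal: no
first contracted redex: a beta-redex


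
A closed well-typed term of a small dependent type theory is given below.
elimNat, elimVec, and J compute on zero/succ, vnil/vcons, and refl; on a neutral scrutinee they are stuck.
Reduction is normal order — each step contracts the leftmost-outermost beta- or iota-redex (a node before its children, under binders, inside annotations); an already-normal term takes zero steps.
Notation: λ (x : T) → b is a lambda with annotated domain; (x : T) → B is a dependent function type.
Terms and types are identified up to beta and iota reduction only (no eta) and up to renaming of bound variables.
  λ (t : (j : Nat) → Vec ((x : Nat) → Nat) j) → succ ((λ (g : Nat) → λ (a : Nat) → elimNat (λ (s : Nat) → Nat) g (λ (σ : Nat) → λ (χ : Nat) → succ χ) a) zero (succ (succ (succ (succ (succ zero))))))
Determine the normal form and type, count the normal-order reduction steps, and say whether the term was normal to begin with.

normal form:
  λ (t : (j : Nat) → Vec ((x : Nat) → Nat) j) → succ (succ (succ (succ (succ (succ zero)))))
the term's type:
  (t : (j : Nat) → Vec ((x : Nat) → Nat) j) → Nat
steps to reach normal form (normal order): 18
started in normal form: no
first redex: a beta-redex


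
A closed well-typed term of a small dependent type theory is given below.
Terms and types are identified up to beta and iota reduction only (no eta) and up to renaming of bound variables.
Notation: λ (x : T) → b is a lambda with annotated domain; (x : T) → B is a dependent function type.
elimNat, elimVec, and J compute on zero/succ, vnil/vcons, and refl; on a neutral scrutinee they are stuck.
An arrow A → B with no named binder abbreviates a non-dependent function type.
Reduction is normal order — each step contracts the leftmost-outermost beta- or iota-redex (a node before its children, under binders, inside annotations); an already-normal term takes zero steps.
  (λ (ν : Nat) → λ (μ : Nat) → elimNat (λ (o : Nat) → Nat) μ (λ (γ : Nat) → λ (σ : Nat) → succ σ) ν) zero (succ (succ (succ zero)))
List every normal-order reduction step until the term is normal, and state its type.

reduction (normal order):
  (λ (ν : Nat) → λ (μ : Nat) → elimNat (λ (o : Nat) → Nat) μ (λ (γ : Nat) → λ (σ : Nat) → succ σ) ν) zero (succ (succ (succ zero)))
  ~> (λ (ν : Nat) → elimNat (λ (μ : Nat) → Nat) ν (λ (o : Nat) → λ (γ : Nat) → succ γ) zero) (succ (succ (succ zero)))
  ~> elimNat (λ (ν : Nat) → Nat) (succ (succ (succ zero))) (λ (μ : Nat) → λ (o : Nat) → succ o) zero
  ~> succ (succ (succ zero))
type:
  Nat


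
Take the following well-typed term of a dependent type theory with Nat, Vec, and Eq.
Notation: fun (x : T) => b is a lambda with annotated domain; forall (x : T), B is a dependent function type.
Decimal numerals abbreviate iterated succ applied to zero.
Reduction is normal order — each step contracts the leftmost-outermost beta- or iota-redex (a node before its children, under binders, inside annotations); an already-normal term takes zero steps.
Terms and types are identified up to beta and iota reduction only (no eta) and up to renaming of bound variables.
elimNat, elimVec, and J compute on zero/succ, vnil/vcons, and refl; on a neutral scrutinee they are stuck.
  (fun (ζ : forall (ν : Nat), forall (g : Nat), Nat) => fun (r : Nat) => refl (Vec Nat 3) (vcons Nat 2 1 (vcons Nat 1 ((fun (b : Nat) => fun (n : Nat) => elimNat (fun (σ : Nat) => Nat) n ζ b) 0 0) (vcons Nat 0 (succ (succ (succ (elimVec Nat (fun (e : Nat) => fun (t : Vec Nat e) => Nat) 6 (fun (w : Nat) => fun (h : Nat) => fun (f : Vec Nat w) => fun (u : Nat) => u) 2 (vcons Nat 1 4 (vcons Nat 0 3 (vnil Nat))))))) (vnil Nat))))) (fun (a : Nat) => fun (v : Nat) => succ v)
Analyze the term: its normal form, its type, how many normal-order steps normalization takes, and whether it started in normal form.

reduced normal form:
  fun (ζ : Nat) => refl (Vec Nat 3) (vcons Nat 2 1 (vcons Nat 1 0 (vcons Nat 0 9 (vnil Nat))))
the term's type:
  forall (ζ : Nat), Eq (Vec Nat 3) (vcons Nat 2 1 (vcons Nat 1 0 (vcons Nat 0 9 (vnil Nat)))) (vcons Nat 2 1 (vcons Nat 1 0 (vcons Nat 0 9 (vnil Nat))))
normal-order step count: 15
started in normal form: no
first contracted redex: a beta-redex


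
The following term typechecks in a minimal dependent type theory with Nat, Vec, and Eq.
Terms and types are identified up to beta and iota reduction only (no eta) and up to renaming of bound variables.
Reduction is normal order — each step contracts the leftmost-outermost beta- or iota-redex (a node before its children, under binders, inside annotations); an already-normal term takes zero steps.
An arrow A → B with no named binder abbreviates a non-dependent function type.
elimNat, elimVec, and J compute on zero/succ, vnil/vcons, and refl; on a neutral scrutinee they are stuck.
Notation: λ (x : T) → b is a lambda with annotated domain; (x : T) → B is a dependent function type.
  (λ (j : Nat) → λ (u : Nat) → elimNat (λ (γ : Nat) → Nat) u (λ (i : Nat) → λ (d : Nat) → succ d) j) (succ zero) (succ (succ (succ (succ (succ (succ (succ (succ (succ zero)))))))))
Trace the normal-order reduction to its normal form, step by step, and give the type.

normal-order reduction sequence:
  (λ (j : Nat) → λ (u : Nat) → elimNat (λ (γ : Nat) → Nat) u (λ (i : Nat) → λ (d : Nat) → succ d) j) (succ zero) (succ (succ (succ (succ (succ (succ (succ (succ (succ zero)))))))))
  ~> (λ (j : Nat) → elimNat (λ (u : Nat) → Nat) j (λ (γ : Nat) → λ (i : Nat) → succ i) (succ zero)) (succ (succ (succ (succ (succ (succ (succ (succ (succ zero)))))))))
  ~> elimNat (λ (j : Nat) → Nat) (succ (succ (succ (succ (succ (succ (succ (succ (succ zero))))))))) (λ (u : Nat) → λ (γ : Nat) → succ γ) (succ zero)
  ~> (λ (j : Nat) → λ (u : Nat) → succ u) zero (elimNat (λ (γ : Nat) → Nat) (succ (succ (succ (succ (succ (succ (succ (succ (succ zero))))))))) (λ (i : Nat) → λ (d : Nat) → succ d) zero)
  ~> (λ (j : Nat) → succ j) (elimNat (λ (u : Nat) → Nat) (succ (succ (succ (succ (succ (succ (succ (succ (succ zero))))))))) (λ (γ : Nat) → λ (i : Nat) → succ i) zero)
  ~> succ (elimNat (λ (j : Nat) → Nat) (succ (succ (succ (succ (succ (succ (succ (succ (succ zero))))))))) (λ (u : Nat) → λ (γ : Nat) → succ γ) zero)
  ~> succ (succ (succ (succ (succ (succ (succ (succ (succ (succ zero)))))))))
inferred type:
  Nat


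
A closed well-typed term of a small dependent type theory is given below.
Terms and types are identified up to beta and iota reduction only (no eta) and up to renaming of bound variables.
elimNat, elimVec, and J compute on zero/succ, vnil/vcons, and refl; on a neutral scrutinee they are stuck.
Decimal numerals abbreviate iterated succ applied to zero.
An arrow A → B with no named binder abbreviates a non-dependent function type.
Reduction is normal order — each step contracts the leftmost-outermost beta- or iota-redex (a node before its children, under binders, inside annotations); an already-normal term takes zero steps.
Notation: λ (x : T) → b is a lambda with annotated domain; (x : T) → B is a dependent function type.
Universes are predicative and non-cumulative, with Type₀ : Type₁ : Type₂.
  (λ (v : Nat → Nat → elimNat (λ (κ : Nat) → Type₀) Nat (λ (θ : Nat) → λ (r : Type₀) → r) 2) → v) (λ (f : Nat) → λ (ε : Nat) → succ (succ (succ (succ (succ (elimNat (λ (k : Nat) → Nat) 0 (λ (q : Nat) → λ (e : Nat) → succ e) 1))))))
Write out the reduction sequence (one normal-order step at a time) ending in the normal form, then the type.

normal-order reduction sequence:
  (λ (v : Nat → Nat → elimNat (λ (κ : Nat) → Type₀) Nat (λ (θ : Nat) → λ (r : Type₀) → r) 2) → v) (λ (f : Nat) → λ (ε : Nat) → succ (succ (succ (succ (succ (elimNat (λ (k : Nat) → Nat) 0 (λ (q : Nat) → λ (e : Nat) → succ e) 1))))))
  ~> λ (v : Nat) → λ (κ : Nat) → succ (succ (succ (succ (succ (elimNat (λ (θ : Nat) → Nat) 0 (λ (r : Nat) → λ (f : Nat) → succ f) 1)))))
  ~> λ (v : Nat) → λ (κ : Nat) → succ (succ (succ (succ (succ ((λ (θ : Nat) → λ (r : Nat) → succ r) 0 (elimNat (λ (f : Nat) → Nat) 0 (λ (ε : Nat) → λ (k : Nat) → succ k) 0))))))
  ~> λ (v : Nat) → λ (κ : Nat) → succ (succ (succ (succ (succ ((λ (θ : Nat) → succ θ) (elimNat (λ (r : Nat) → Nat) 0 (λ (f : Nat) → λ (ε : Nat) → succ ε) 0))))))
  ~> λ (v : Nat) → λ (κ : Nat) → succ (succ (succ (succ (succ (succ (elimNat (λ (θ : Nat) → Nat) 0 (λ (r : Nat) → λ (f : Nat) → succ f) 0))))))
  ~> λ (v : Nat) → λ (κ : Nat) → 6
type:
  Nat → Nat → Nat


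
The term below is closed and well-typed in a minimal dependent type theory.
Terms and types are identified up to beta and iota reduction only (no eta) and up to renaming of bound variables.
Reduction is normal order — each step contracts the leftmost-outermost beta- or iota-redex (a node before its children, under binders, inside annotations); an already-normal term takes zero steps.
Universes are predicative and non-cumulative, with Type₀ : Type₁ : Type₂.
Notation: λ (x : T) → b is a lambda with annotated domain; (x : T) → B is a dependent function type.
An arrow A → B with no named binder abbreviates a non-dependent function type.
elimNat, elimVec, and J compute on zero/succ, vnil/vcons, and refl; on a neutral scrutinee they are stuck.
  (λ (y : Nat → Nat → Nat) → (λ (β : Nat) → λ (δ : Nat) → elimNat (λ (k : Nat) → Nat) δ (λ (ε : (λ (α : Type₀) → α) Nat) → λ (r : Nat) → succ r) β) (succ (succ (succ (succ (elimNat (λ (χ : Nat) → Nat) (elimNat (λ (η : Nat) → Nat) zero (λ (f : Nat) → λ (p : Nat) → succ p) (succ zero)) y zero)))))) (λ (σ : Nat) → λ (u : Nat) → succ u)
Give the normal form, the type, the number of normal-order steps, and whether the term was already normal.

resulting normal form:
  λ (y : Nat) → succ (succ (succ (succ (succ y))))
inferred type:
  Nat → Nat
reduction steps (normal order): 24
started in normal form: no
first redex: a beta-redex


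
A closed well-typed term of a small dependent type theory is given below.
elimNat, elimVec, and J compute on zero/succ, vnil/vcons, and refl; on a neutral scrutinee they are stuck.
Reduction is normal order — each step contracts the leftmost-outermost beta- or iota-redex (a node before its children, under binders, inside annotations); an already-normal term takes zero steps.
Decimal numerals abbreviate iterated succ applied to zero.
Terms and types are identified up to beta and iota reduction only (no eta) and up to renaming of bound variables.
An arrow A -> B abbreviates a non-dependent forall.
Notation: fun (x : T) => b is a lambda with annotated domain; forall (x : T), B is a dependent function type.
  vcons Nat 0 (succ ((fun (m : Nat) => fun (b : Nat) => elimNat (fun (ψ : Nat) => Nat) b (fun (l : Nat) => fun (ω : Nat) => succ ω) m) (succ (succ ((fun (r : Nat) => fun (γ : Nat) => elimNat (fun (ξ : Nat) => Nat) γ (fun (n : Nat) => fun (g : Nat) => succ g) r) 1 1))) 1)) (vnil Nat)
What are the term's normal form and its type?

reduced normal form:
  vcons Nat 0 6 (vnil Nat)
type:
  Vec Nat 1
observation: normalization takes exactly 21 steps under the normal-order strategy.


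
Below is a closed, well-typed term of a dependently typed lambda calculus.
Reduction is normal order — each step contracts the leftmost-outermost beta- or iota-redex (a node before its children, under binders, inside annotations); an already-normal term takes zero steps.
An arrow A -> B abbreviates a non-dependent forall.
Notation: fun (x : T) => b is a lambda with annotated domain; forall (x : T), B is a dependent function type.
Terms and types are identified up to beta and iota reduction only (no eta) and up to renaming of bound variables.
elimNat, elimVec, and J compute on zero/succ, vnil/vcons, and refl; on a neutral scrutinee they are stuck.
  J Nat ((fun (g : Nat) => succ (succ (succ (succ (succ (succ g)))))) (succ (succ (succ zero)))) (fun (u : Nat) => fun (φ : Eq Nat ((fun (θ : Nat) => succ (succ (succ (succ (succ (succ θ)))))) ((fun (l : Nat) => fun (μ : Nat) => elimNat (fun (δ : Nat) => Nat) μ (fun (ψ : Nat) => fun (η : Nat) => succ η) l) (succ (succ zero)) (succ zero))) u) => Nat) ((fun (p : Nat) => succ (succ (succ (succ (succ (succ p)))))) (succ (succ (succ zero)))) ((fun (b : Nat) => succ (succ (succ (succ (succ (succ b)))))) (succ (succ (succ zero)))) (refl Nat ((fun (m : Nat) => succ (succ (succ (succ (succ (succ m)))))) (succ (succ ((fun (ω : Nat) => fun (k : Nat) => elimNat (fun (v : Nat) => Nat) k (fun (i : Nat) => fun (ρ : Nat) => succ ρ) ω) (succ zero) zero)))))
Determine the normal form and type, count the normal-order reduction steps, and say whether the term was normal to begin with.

reduced normal form:
  succ (succ (succ (succ (succ (succ (succ (succ (succ zero))))))))
inferred type:
  Nat
steps to reach normal form (normal order): 2
started in normal form: no
first contracted redex: a J iota-redex


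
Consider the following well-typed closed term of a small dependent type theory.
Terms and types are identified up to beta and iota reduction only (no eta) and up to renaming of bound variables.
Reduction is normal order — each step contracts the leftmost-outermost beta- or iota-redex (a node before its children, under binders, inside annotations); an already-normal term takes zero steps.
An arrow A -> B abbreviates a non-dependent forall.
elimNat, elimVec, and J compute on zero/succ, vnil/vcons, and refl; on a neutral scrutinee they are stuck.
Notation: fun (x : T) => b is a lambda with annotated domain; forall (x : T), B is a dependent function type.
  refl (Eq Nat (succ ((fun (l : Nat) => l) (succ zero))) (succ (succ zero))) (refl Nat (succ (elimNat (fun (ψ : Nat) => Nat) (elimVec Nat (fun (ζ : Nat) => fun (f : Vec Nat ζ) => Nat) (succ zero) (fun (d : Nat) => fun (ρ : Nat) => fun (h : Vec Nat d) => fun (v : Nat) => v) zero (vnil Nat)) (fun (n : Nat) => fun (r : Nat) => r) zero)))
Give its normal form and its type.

normal form:
  refl (Eq Nat (succ (succ zero)) (succ (succ zero))) (refl Nat (succ (succ zero)))
type:
  Eq (Eq Nat (succ (succ zero)) (succ (succ zero))) (refl Nat (succ (succ zero))) (refl Nat (succ (succ zero)))


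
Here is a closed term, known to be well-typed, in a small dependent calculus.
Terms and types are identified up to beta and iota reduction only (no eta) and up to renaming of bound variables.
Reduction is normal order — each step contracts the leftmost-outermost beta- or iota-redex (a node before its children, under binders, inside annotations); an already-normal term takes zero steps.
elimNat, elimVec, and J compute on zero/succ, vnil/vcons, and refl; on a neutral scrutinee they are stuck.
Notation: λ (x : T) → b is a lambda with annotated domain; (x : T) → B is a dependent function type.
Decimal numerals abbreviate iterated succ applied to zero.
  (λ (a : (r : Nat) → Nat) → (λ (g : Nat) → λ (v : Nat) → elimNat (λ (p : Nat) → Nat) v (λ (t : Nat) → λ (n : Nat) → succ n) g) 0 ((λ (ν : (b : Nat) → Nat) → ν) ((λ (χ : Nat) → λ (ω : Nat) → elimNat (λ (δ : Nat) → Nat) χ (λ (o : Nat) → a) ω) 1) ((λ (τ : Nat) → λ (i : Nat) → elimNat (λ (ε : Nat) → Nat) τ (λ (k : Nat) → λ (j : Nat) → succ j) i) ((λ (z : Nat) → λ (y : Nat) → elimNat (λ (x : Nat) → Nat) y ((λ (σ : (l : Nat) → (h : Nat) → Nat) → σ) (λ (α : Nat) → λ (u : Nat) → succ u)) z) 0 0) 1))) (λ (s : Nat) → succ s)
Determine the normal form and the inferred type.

normal form:
  2
type:
  Nat
observation: 20 normal-order steps separate the term from its normal form.


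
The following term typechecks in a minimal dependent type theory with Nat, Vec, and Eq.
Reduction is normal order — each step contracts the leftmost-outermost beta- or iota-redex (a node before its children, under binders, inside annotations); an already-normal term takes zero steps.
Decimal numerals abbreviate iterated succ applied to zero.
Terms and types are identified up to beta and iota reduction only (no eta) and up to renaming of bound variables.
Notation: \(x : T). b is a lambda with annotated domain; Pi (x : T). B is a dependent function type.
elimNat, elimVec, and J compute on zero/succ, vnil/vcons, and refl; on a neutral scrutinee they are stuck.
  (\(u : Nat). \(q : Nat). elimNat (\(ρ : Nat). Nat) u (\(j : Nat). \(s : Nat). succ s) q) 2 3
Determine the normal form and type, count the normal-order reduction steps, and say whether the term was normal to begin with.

resulting normal form:
  5
type:
  Nat
reduction steps (normal order): 12
term was already normal: no
first contracted redex: a beta-redex


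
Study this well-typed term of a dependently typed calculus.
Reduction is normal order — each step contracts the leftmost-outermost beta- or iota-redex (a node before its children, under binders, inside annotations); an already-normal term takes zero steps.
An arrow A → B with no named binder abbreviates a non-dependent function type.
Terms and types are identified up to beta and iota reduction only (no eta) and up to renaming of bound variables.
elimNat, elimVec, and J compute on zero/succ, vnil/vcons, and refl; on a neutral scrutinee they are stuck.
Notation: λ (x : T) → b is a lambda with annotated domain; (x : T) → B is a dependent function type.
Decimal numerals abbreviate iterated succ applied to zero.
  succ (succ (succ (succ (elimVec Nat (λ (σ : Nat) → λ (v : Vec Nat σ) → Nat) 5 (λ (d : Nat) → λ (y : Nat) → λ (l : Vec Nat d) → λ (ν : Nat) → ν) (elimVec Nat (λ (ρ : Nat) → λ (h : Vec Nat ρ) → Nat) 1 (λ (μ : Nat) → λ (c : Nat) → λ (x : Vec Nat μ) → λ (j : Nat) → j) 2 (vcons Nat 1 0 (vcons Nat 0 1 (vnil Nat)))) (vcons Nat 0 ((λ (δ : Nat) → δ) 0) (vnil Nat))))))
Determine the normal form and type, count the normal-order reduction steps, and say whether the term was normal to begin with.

resulting normal form:
  9
type:
  Nat
reduction steps (normal order): 6
already normal: no
first contracted redex: an elimVec iota-redex


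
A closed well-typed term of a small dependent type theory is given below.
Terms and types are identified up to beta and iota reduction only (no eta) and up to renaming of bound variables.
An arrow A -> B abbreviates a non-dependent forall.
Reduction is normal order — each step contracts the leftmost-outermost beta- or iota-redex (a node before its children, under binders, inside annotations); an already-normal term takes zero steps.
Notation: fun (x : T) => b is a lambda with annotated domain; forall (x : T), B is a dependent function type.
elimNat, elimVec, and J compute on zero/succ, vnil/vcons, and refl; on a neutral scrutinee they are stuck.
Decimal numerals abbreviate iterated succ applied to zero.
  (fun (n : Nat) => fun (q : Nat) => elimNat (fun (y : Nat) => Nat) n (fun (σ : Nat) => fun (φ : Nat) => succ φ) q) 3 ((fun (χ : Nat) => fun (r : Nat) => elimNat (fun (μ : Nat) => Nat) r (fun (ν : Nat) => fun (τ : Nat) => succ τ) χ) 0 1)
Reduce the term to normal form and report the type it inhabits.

resulting normal form:
  4
inferred type:
  Nat
observation: 9 normal-order steps separate the term from its normal form.


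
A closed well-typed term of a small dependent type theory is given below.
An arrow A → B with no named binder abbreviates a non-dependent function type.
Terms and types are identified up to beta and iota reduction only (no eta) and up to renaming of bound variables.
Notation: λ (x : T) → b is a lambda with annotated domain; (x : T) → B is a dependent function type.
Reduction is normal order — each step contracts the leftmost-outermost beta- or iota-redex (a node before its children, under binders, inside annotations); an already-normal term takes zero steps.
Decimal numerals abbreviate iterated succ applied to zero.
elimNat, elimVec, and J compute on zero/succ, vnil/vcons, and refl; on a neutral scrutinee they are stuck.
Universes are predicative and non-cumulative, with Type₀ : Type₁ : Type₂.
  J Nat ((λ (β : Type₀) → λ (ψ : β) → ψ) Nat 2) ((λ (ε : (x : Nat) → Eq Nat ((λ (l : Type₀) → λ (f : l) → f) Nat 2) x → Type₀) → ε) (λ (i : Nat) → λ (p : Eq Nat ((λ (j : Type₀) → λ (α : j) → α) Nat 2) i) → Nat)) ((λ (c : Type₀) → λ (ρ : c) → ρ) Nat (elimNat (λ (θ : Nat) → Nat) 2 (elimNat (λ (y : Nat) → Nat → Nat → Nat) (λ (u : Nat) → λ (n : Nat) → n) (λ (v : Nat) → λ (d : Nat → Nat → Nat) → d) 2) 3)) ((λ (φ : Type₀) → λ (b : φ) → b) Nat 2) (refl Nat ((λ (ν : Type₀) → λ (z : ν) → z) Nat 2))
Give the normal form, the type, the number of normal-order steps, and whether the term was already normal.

resulting normal form:
  2
inferred type:
  Nat
normal-order step count: 34
started in normal form: no
first redex: a J iota-redex


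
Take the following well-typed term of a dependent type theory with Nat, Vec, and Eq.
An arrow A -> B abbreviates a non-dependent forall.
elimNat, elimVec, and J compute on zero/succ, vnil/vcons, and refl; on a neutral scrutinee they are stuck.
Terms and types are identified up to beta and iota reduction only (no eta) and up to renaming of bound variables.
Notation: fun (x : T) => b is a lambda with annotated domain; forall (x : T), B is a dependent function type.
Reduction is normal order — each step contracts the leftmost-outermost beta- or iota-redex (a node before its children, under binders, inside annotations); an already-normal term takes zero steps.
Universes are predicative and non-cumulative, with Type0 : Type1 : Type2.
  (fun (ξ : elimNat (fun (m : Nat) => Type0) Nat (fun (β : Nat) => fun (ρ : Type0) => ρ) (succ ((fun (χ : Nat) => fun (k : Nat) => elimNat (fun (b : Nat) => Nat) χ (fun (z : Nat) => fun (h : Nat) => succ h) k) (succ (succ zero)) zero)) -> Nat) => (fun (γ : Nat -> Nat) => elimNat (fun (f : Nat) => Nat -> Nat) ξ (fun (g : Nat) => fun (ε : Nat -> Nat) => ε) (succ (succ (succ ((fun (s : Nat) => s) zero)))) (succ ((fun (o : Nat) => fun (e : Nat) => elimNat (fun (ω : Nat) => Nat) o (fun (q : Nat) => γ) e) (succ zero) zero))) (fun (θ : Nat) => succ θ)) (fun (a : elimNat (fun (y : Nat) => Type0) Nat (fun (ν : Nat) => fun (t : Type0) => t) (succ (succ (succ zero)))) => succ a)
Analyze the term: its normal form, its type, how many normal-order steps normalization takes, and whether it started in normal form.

resulting normal form:
  succ (succ (succ zero))
inferred type:
  Nat
reduction steps (normal order): 27
term was already normal: no
first redex: a beta-redex


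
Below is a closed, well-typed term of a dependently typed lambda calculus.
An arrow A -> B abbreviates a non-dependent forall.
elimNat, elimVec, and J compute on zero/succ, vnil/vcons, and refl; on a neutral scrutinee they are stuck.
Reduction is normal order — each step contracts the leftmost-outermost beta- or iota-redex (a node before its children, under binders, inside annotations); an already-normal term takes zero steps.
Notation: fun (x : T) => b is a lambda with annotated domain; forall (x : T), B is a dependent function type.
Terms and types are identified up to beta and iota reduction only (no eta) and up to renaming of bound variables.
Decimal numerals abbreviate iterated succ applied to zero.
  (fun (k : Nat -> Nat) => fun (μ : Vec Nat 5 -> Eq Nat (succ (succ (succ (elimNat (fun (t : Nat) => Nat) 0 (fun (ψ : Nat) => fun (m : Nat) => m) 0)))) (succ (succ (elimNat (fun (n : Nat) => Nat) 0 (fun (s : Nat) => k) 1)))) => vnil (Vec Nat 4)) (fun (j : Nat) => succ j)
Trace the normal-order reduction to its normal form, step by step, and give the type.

normal-order reduction sequence:
  (fun (k : Nat -> Nat) => fun (μ : Vec Nat 5 -> Eq Nat (succ (succ (succ (elimNat (fun (t : Nat) => Nat) 0 (fun (ψ : Nat) => fun (m : Nat) => m) 0)))) (succ (succ (elimNat (fun (n : Nat) => Nat) 0 (fun (s : Nat) => k) 1)))) => vnil (Vec Nat 4)) (fun (j : Nat) => succ j)
  ~> fun (k : Vec Nat 5 -> Eq Nat (succ (succ (succ (elimNat (fun (μ : Nat) => Nat) 0 (fun (t : Nat) => fun (ψ : Nat) => ψ) 0)))) (succ (succ (elimNat (fun (m : Nat) => Nat) 0 (fun (n : Nat) => fun (s : Nat) => succ s) 1)))) => vnil (Vec Nat 4)
  ~> fun (k : Vec Nat 5 -> Eq Nat 3 (succ (succ (elimNat (fun (μ : Nat) => Nat) 0 (fun (t : Nat) => fun (ψ : Nat) => succ ψ) 1)))) => vnil (Vec Nat 4)
  ~> fun (k : Vec Nat 5 -> Eq Nat 3 (succ (succ ((fun (μ : Nat) => fun (t : Nat) => succ t) 0 (elimNat (fun (ψ : Nat) => Nat) 0 (fun (m : Nat) => fun (n : Nat) => succ n) 0))))) => vnil (Vec Nat 4)
  ~> fun (k : Vec Nat 5 -> Eq Nat 3 (succ (succ ((fun (μ : Nat) => succ μ) (elimNat (fun (t : Nat) => Nat) 0 (fun (ψ : Nat) => fun (m : Nat) => succ m) 0))))) => vnil (Vec Nat 4)
  ~> fun (k : Vec Nat 5 -> Eq Nat 3 (succ (succ (succ (elimNat (fun (μ : Nat) => Nat) 0 (fun (t : Nat) => fun (ψ : Nat) => succ ψ) 0))))) => vnil (Vec Nat 4)
  ~> fun (k : Vec Nat 5 -> Eq Nat 3 3) => vnil (Vec Nat 4)
inferred type:
  (Vec Nat 5 -> Eq Nat 3 3) -> Vec (Vec Nat 4) 0


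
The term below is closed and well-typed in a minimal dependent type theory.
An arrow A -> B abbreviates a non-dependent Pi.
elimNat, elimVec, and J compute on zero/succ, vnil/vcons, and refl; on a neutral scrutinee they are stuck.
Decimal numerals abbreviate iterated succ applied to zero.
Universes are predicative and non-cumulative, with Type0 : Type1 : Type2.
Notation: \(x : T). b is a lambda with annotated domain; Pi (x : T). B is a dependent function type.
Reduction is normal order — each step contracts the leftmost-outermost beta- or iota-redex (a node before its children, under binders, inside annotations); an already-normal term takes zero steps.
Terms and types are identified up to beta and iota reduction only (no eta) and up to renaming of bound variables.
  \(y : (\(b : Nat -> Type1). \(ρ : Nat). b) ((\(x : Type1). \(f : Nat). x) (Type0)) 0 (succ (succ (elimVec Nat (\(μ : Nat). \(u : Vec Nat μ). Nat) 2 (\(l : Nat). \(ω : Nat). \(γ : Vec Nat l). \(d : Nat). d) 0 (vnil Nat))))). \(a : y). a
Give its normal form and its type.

normal form:
  \(y : Type0). \(b : y). b
type:
  Pi (y : Type0). y -> y
observation: contracting a beta-redex first, the term normalizes in 4 steps.
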